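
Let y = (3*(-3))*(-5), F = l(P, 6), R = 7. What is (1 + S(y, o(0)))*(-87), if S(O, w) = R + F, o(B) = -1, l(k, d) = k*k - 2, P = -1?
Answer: -609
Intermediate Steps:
l(k, d) = -2 + k² (l(k, d) = k² - 2 = -2 + k²)
F = -1 (F = -2 + (-1)² = -2 + 1 = -1)
y = 45 (y = -9*(-5) = 45)
S(O, w) = 6 (S(O, w) = 7 - 1 = 6)
(1 + S(y, o(0)))*(-87) = (1 + 6)*(-87) = 7*(-87) = -609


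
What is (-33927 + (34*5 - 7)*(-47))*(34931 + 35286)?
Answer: -2920184596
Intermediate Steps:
(-33927 + (34*5 - 7)*(-47))*(34931 + 35286) = (-33927 + (170 - 7)*(-47))*70217 = (-33927 + 163*(-47))*70217 = (-33927 - 7661)*70217 = -41588*70217 = -2920184596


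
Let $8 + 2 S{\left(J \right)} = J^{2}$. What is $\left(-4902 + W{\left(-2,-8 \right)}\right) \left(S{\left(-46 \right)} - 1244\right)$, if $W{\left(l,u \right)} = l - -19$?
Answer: $928150$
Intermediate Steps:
$W{\left(l,u \right)} = 19 + l$ ($W{\left(l,u \right)} = l + 19 = 19 + l$)
$S{\left(J \right)} = -4 + \frac{J^{2}}{2}$
$\left(-4902 + W{\left(-2,-8 \right)}\right) \left(S{\left(-46 \right)} - 1244\right) = \left(-4902 + \left(19 - 2\right)\right) \left(\left(-4 + \frac{\left(-46\right)^{2}}{2}\right) - 1244\right) = \left(-4902 + 17\right) \left(\left(-4 + \frac{1}{2} \cdot 2116\right) - 1244\right) = - 4885 \left(\left(-4 + 1058\right) - 1244\right) = - 4885 \left(1054 - 1244\right) = \left(-4885\right) \left(-190\right) = 928150$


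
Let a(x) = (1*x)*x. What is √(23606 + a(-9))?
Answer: √23687 ≈ 153.91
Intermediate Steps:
a(x) = x² (a(x) = x*x = x²)
√(23606 + a(-9)) = √(23606 + (-9)²) = √(23606 + 81) = √23687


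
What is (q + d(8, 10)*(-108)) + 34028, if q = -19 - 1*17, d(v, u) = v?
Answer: 33128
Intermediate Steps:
q = -36 (q = -19 - 17 = -36)
(q + d(8, 10)*(-108)) + 34028 = (-36 + 8*(-108)) + 34028 = (-36 - 864) + 34028 = -900 + 34028 = 33128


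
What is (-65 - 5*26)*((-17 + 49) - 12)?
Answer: -3900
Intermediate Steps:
(-65 - 5*26)*((-17 + 49) - 12) = (-65 - 130)*(32 - 12) = -195*20 = -3900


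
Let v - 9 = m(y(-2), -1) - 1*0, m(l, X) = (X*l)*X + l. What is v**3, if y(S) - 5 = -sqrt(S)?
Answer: 6403 - 2150*I*sqrt(2) ≈ 6403.0 - 3040.6*I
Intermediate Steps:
y(S) = 5 - sqrt(S)
m(l, X) = l + l*X**2 (m(l, X) = l*X**2 + l = l + l*X**2)
v = 19 - 2*I*sqrt(2) (v = 9 + ((5 - sqrt(-2))*(1 + (-1)**2) - 1*0) = 9 + ((5 - I*sqrt(2))*(1 + 1) + 0) = 9 + ((5 - I*sqrt(2))*2 + 0) = 9 + ((10 - 2*I*sqrt(2)) + 0) = 9 + (10 - 2*I*sqrt(2)) = 19 - 2*I*sqrt(2) ≈ 19.0 - 2.8284*I)
v**3 = (19 - 2*I*sqrt(2))**3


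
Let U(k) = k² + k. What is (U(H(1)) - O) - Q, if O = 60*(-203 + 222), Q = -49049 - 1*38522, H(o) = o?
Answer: 86433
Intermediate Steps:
U(k) = k + k²
Q = -87571 (Q = -49049 - 38522 = -87571)
O = 1140 (O = 60*19 = 1140)
(U(H(1)) - O) - Q = (1*(1 + 1) - 1*1140) - 1*(-87571) = (1*2 - 1140) + 87571 = (2 - 1140) + 87571 = -1138 + 87571 = 86433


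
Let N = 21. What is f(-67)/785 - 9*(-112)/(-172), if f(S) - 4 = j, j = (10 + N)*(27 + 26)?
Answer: -126999/33755 ≈ -3.7624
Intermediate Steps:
j = 1643 (j = (10 + 21)*(27 + 26) = 31*53 = 1643)
f(S) = 1647 (f(S) = 4 + 1643 = 1647)
f(-67)/785 - 9*(-112)/(-172) = 1647/785 - 9*(-112)/(-172) = 1647*(1/785) + 1008*(-1/172) = 1647/785 - 252/43 = -126999/33755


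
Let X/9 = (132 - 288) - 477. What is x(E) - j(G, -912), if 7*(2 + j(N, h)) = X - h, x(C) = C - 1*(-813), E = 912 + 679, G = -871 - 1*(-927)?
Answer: 21627/7 ≈ 3089.6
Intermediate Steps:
G = 56 (G = -871 + 927 = 56)
X = -5697 (X = 9*((132 - 288) - 477) = 9*(-156 - 477) = 9*(-633) = -5697)
E = 1591
x(C) = 813 + C (x(C) = C + 813 = 813 + C)
j(N, h) = -5711/7 - h/7 (j(N, h) = -2 + (-5697 - h)/7 = -2 + (-5697/7 - h/7) = -5711/7 - h/7)
x(E) - j(G, -912) = (813 + 1591) - (-5711/7 - 1/7*(-912)) = 2404 - (-5711/7 + 912/7) = 2404 - 1*(-4799/7) = 2404 + 4799/7 = 21627/7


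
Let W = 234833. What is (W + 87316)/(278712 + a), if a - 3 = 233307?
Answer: 1471/2338 ≈ 0.62917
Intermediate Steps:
a = 233310 (a = 3 + 233307 = 233310)
(W + 87316)/(278712 + a) = (234833 + 87316)/(278712 + 233310) = 322149/512022 = 322149*(1/512022) = 1471/2338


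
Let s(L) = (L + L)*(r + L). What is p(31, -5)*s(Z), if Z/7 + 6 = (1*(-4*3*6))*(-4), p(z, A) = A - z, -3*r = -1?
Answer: -280608048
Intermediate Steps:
r = ⅓ (r = -⅓*(-1) = ⅓ ≈ 0.33333)
Z = 1974 (Z = -42 + 7*((1*(-4*3*6))*(-4)) = -42 + 7*((1*(-12*6))*(-4)) = -42 + 7*((1*(-72))*(-4)) = -42 + 7*(-72*(-4)) = -42 + 7*288 = -42 + 2016 = 1974)
s(L) = 2*L*(⅓ + L) (s(L) = (L + L)*(⅓ + L) = (2*L)*(⅓ + L) = 2*L*(⅓ + L))
p(31, -5)*s(Z) = (-5 - 1*31)*((⅔)*1974*(1 + 3*1974)) = (-5 - 31)*((⅔)*1974*(1 + 5922)) = -24*1974*5923 = -36*7794668 = -280608048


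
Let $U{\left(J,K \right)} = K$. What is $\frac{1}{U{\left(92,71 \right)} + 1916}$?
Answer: $\frac{1}{1987} \approx 0.00050327$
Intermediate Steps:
$\frac{1}{U{\left(92,71 \right)} + 1916} = \frac{1}{71 + 1916} = \frac{1}{1987}$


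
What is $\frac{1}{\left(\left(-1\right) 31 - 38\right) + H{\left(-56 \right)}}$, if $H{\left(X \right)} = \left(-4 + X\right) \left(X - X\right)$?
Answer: $- \frac{1}{69} \approx -0.014493$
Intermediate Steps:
$H{\left(X \right)} = 0$ ($H{\left(X \right)} = \left(-4 + X\right) 0 = 0$)
$\frac{1}{\left(\left(-1\right) 31 - 38\right) + H{\left(-56 \right)}} = \frac{1}{\left(\left(-1\right) 31 - 38\right) + 0} = \frac{1}{\left(-31 - 38\right) + 0} = \frac{1}{-69 + 0} = \frac{1}{-69} = - \frac{1}{69}$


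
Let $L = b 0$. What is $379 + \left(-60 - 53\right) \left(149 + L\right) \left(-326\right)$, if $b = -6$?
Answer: $5489241$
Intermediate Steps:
$L = 0$ ($L = \left(-6\right) 0 = 0$)
$379 + \left(-60 - 53\right) \left(149 + L\right) \left(-326\right) = 379 + \left(-60 - 53\right) \left(149 + 0\right) \left(-326\right) = 379 + \left(-113\right) 149 \left(-326\right) = 379 - -5488862 = 379 + 5488862 = 5489241$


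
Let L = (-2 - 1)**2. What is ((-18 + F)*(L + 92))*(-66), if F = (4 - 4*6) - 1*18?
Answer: 373296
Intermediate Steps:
L = 9 (L = (-3)**2 = 9)
F = -38 (F = (4 - 24) - 18 = -20 - 18 = -38)
((-18 + F)*(L + 92))*(-66) = ((-18 - 38)*(9 + 92))*(-66) = -56*101*(-66) = -5656*(-66) = 373296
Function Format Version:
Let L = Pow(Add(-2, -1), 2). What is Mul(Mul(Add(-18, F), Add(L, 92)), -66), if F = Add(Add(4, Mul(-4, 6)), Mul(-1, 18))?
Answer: 373296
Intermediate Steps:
L = 9 (L = Pow(-3, 2) = 9)
F = -38 (F = Add(Add(4, -24), -18) = Add(-20, -18) = -38)
Mul(Mul(Add(-18, F), Add(L, 92)), -66) = Mul(Mul(Add(-18, -38), Add(9, 92)), -66) = Mul(Mul(-56, 101), -66) = Mul(-5656, -66) = 373296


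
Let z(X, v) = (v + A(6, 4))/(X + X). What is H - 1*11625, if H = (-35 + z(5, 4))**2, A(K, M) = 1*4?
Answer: -261384/25 ≈ -10455.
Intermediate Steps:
A(K, M) = 4
z(X, v) = (4 + v)/(2*X) (z(X, v) = (v + 4)/(X + X) = (4 + v)/((2*X)) = (4 + v)*(1/(2*X)) = (4 + v)/(2*X))
H = 29241/25 (H = (-35 + (1/2)*(4 + 4)/5)**2 = (-35 + (1/2)*(1/5)*8)**2 = (-35 + 4/5)**2 = (-171/5)**2 = 29241/25 ≈ 1169.6)
H - 1*11625 = 29241/25 - 1*11625 = 29241/25 - 11625 = -261384/25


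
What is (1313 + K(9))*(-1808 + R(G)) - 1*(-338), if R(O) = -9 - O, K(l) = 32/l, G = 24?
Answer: -21810967/9 ≈ -2.4234e+6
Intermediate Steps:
(1313 + K(9))*(-1808 + R(G)) - 1*(-338) = (1313 + 32/9)*(-1808 + (-9 - 1*24)) - 1*(-338) = (1313 + 32*(⅑))*(-1808 + (-9 - 24)) + 338 = (1313 + 32/9)*(-1808 - 33) + 338 = (11849/9)*(-1841) + 338 = -21814009/9 + 338 = -21810967/9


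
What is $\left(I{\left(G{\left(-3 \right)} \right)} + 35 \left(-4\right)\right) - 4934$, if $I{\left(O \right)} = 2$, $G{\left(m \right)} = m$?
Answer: $-5072$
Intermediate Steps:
$\left(I{\left(G{\left(-3 \right)} \right)} + 35 \left(-4\right)\right) - 4934 = \left(2 + 35 \left(-4\right)\right) - 4934 = \left(2 - 140\right) - 4934 = -138 - 4934 = -5072$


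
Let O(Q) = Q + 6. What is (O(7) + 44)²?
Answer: 3249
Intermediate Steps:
O(Q) = 6 + Q
(O(7) + 44)² = ((6 + 7) + 44)² = (13 + 44)² = 57² = 3249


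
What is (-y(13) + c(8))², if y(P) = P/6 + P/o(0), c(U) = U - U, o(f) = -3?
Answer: 169/36 ≈ 4.6944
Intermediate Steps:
c(U) = 0
y(P) = -P/6 (y(P) = P/6 + P/(-3) = P*(⅙) + P*(-⅓) = P/6 - P/3 = -P/6)
(-y(13) + c(8))² = (-(-1)*13/6 + 0)² = (-1*(-13/6) + 0)² = (13/6 + 0)² = (13/6)² = 169/36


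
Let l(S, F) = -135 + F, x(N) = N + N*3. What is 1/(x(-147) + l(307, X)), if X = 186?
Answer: -1/537 ≈ -0.0018622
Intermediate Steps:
x(N) = 4*N (x(N) = N + 3*N = 4*N)
1/(x(-147) + l(307, X)) = 1/(4*(-147) + (-135 + 186)) = 1/(-588 + 51) = 1/(-537) = -1/537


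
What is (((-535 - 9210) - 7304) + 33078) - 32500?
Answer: -16471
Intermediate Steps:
(((-535 - 9210) - 7304) + 33078) - 32500 = ((-9745 - 7304) + 33078) - 32500 = (-17049 + 33078) - 32500 = 16029 - 32500 = -16471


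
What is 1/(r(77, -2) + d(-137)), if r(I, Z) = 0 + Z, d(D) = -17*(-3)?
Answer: 1/49 ≈ 0.020408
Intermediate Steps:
d(D) = 51
r(I, Z) = Z
1/(r(77, -2) + d(-137)) = 1/(-2 + 51) = 1/49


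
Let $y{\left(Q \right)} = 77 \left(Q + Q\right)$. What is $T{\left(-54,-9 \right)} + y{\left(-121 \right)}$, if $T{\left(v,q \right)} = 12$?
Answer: $-18622$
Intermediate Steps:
$y{\left(Q \right)} = 154 Q$ ($y{\left(Q \right)} = 77 \cdot 2 Q = 154 Q$)
$T{\left(-54,-9 \right)} + y{\left(-121 \right)} = 12 + 154 \left(-121\right) = 12 - 18634 = -18622$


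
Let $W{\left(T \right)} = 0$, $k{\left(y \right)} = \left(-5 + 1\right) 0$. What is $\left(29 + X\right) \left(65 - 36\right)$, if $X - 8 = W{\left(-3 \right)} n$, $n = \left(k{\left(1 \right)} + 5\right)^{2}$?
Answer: $1073$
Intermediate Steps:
$k{\left(y \right)} = 0$ ($k{\left(y \right)} = \left(-4\right) 0 = 0$)
$n = 25$ ($n = \left(0 + 5\right)^{2} = 5^{2} = 25$)
$X = 8$ ($X = 8 + 0 \cdot 25 = 8 + 0 = 8$)
$\left(29 + X\right) \left(65 - 36\right) = \left(29 + 8\right) \left(65 - 36\right) = 37 \left(65 - 36\right) = 37 \cdot 29 = 1073$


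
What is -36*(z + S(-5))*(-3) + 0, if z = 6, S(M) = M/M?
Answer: 756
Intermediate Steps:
S(M) = 1
-36*(z + S(-5))*(-3) + 0 = -36*(6 + 1)*(-3) + 0 = -252*(-3) + 0 = -36*(-21) + 0 = 756 + 0 = 756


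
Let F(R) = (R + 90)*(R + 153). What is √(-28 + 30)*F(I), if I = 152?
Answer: 73810*√2 ≈ 1.0438e+5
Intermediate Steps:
F(R) = (90 + R)*(153 + R)
√(-28 + 30)*F(I) = √(-28 + 30)*(13770 + 152² + 243*152) = √2*(13770 + 23104 + 36936) = √2*73810 = 73810*√2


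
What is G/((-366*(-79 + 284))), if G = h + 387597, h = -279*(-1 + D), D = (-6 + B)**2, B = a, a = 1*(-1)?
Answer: -24947/5002 ≈ -4.9874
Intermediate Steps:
a = -1
B = -1
D = 49 (D = (-6 - 1)**2 = (-7)**2 = 49)
h = -13392 (h = -279*(-1 + 49) = -279*48 = -13392)
G = 374205 (G = -13392 + 387597 = 374205)
G/((-366*(-79 + 284))) = 374205/((-366*(-79 + 284))) = 374205/((-366*205)) = 374205/(-75030) = 374205*(-1/75030) = -24947/5002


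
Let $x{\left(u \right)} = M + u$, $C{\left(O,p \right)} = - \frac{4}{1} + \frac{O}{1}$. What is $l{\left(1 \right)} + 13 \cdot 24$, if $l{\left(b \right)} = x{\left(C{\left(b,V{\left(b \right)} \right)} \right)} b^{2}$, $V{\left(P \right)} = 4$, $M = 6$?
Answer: $315$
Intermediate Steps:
$C{\left(O,p \right)} = -4 + O$ ($C{\left(O,p \right)} = \left(-4\right) 1 + O 1 = -4 + O$)
$x{\left(u \right)} = 6 + u$
$l{\left(b \right)} = b^{2} \left(2 + b\right)$ ($l{\left(b \right)} = \left(6 + \left(-4 + b\right)\right) b^{2} = \left(2 + b\right) b^{2} = b^{2} \left(2 + b\right)$)
$l{\left(1 \right)} + 13 \cdot 24 = 1^{2} \left(2 + 1\right) + 13 \cdot 24 = 1 \cdot 3 + 312 = 3 + 312 = 315$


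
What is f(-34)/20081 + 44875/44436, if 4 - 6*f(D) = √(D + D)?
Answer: 901164499/892319316 - I*√17/60243 ≈ 1.0099 - 6.8441e-5*I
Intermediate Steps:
f(D) = ⅔ - √2*√D/6 (f(D) = ⅔ - √(D + D)/6 = ⅔ - √2*√D/6)
f(-34)/20081 + 44875/44436 = (⅔ - √2*√(-34)/6)/20081 + 44875/44436 = (⅔ - √2*I*√34/6)*(1/20081) + 44875*(1/44436) = (⅔ - I*√17/3)*(1/20081) + 44875/44436 = (2/60243 - I*√17/60243) + 44875/44436 = 901164499/892319316 - I*√17/60243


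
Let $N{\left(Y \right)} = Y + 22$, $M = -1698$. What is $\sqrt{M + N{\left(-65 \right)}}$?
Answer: $i \sqrt{1741} \approx 41.725 i$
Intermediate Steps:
$N{\left(Y \right)} = 22 + Y$
$\sqrt{M + N{\left(-65 \right)}} = \sqrt{-1698 + \left(22 - 65\right)} = \sqrt{-1698 - 43} = \sqrt{-1741} = i \sqrt{1741}$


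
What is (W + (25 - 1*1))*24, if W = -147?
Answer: -2952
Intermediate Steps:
(W + (25 - 1*1))*24 = (-147 + (25 - 1*1))*24 = (-147 + (25 - 1))*24 = (-147 + 24)*24 = -123*24 = -2952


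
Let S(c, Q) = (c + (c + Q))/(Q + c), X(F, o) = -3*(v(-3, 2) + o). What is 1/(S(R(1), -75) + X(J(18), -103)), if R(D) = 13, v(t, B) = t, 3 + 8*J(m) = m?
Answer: 62/19765 ≈ 0.0031369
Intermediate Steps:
J(m) = -3/8 + m/8
X(F, o) = 9 - 3*o (X(F, o) = -3*(-3 + o) = 9 - 3*o)
S(c, Q) = (Q + 2*c)/(Q + c) (S(c, Q) = (c + (Q + c))/(Q + c) = (Q + 2*c)/(Q + c))
1/(S(R(1), -75) + X(J(18), -103)) = 1/((-75 + 2*13)/(-75 + 13) + (9 - 3*(-103))) = 1/((-75 + 26)/(-62) + (9 + 309)) = 1/(-1/62*(-49) + 318) = 1/(49/62 + 318) = 1/(19765/62) = 62/19765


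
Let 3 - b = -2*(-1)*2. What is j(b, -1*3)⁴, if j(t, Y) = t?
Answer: 1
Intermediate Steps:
b = -1 (b = 3 - (-2*(-1))*2 = 3 - 2*2 = 3 - 1*4 = 3 - 4 = -1)
j(b, -1*3)⁴ = (-1)⁴ = 1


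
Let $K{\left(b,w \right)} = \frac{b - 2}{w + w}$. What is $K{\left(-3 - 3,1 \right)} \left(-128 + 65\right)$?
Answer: $252$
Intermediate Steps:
$K{\left(b,w \right)} = \frac{-2 + b}{2 w}$
$K{\left(-3 - 3,1 \right)} \left(-128 + 65\right) = \frac{-2 - 6}{2 \cdot 1} \left(-128 + 65\right) = \frac{1}{2} \cdot 1 \left(-2 - 6\right) \left(-63\right) = \frac{1}{2} \cdot 1 \left(-8\right) \left(-63\right) = \left(-4\right) \left(-63\right) = 252$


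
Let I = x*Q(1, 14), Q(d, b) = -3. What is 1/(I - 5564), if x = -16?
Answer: -1/5516 ≈ -0.00018129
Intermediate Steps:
I = 48 (I = -16*(-3) = 48)
1/(I - 5564) = 1/(48 - 5564) = 1/(-5516) = -1/5516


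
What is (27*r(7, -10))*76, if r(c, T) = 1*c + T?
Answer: -6156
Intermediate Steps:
r(c, T) = T + c (r(c, T) = c + T = T + c)
(27*r(7, -10))*76 = (27*(-10 + 7))*76 = (27*(-3))*76 = -81*76 = -6156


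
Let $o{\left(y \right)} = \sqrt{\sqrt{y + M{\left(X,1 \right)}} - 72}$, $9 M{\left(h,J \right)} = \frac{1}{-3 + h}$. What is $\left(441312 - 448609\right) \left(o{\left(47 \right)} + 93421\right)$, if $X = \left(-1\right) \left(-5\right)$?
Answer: $-681693037 - \frac{7297 i \sqrt{2592 - 66 \sqrt{14}}}{6} \approx -6.8169 \cdot 10^{8} - 58894.0 i$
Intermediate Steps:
$X = 5$
$M{\left(h,J \right)} = \frac{1}{9 \left(-3 + h\right)}$
$o{\left(y \right)} = \sqrt{-72 + \sqrt{\frac{1}{18} + y}}$ ($o{\left(y \right)} = \sqrt{\sqrt{y + \frac{1}{9 \left(-3 + 5\right)}} - 72} = \sqrt{\sqrt{y + \frac{1}{9 \cdot 2}} - 72} = \sqrt{\sqrt{y + \frac{1}{9} \cdot \frac{1}{2}} - 72} = \sqrt{\sqrt{y + \frac{1}{18}} - 72} = \sqrt{\sqrt{\frac{1}{18} + y} - 72} = \sqrt{-72 + \sqrt{\frac{1}{18} + y}}$)
$\left(441312 - 448609\right) \left(o{\left(47 \right)} + 93421\right) = \left(441312 - 448609\right) \left(\sqrt{-72 + \sqrt{\frac{1}{18} + 47}} + 93421\right) = - 7297 \left(\sqrt{-72 + \sqrt{\frac{847}{18}}} + 93421\right) = - 7297 \left(\sqrt{-72 + \frac{11 \sqrt{14}}{6}} + 93421\right) = - 7297 \left(93421 + \sqrt{-72 + \frac{11 \sqrt{14}}{6}}\right) = -681693037 - 7297 \sqrt{-72 + \frac{11 \sqrt{14}}{6}}$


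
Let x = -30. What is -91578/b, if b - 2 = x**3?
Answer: 45789/13499 ≈ 3.3920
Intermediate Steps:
b = -26998 (b = 2 + (-30)**3 = 2 - 27000 = -26998)
-91578/b = -91578/(-26998) = -91578*(-1/26998) = 45789/13499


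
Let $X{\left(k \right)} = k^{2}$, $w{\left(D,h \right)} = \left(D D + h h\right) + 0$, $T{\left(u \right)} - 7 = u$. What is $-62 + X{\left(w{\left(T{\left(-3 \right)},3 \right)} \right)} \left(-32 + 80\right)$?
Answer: $29938$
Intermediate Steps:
$T{\left(u \right)} = 7 + u$
$w{\left(D,h \right)} = D^{2} + h^{2}$ ($w{\left(D,h \right)} = \left(D^{2} + h^{2}\right) + 0 = D^{2} + h^{2}$)
$-62 + X{\left(w{\left(T{\left(-3 \right)},3 \right)} \right)} \left(-32 + 80\right) = -62 + \left(\left(7 - 3\right)^{2} + 3^{2}\right)^{2} \left(-32 + 80\right) = -62 + \left(4^{2} + 9\right)^{2} \cdot 48 = -62 + \left(16 + 9\right)^{2} \cdot 48 = -62 + 25^{2} \cdot 48 = -62 + 625 \cdot 48 = -62 + 30000 = 29938$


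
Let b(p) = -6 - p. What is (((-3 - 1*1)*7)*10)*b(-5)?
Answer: 280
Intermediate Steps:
(((-3 - 1*1)*7)*10)*b(-5) = (((-3 - 1*1)*7)*10)*(-6 - 1*(-5)) = (((-3 - 1)*7)*10)*(-6 + 5) = (-4*7*10)*(-1) = -28*10*(-1) = -280*(-1) = 280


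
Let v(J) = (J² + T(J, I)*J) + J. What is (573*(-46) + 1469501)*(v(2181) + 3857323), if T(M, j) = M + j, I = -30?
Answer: 19204764014228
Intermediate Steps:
v(J) = J + J² + J*(-30 + J) (v(J) = (J² + (J - 30)*J) + J = (J² + (-30 + J)*J) + J = (J² + J*(-30 + J)) + J = J + J² + J*(-30 + J))
(573*(-46) + 1469501)*(v(2181) + 3857323) = (573*(-46) + 1469501)*(2181*(-29 + 2*2181) + 3857323) = (-26358 + 1469501)*(2181*(-29 + 4362) + 3857323) = 1443143*(2181*4333 + 3857323) = 1443143*(9450273 + 3857323) = 1443143*13307596 = 19204764014228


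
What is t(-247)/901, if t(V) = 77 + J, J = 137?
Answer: 214/901 ≈ 0.23751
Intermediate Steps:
t(V) = 214 (t(V) = 77 + 137 = 214)
t(-247)/901 = 214/901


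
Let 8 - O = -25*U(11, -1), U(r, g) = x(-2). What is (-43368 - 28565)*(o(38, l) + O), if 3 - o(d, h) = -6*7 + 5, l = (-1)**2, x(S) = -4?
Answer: 3740516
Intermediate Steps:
U(r, g) = -4
l = 1
o(d, h) = 40 (o(d, h) = 3 - (-6*7 + 5) = 3 - (-42 + 5) = 3 - 1*(-37) = 3 + 37 = 40)
O = -92 (O = 8 - (-25)*(-4) = 8 - 1*100 = 8 - 100 = -92)
(-43368 - 28565)*(o(38, l) + O) = (-43368 - 28565)*(40 - 92) = -71933*(-52) = 3740516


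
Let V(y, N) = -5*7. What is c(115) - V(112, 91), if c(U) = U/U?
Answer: 36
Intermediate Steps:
V(y, N) = -35
c(U) = 1
c(115) - V(112, 91) = 1 - 1*(-35) = 1 + 35 = 36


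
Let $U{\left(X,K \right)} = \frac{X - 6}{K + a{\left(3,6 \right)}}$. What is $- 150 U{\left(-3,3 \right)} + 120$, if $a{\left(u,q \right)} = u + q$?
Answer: $\frac{465}{2} \approx 232.5$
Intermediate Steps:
$a{\left(u,q \right)} = q + u$
$U{\left(X,K \right)} = \frac{-6 + X}{9 + K}$ ($U{\left(X,K \right)} = \frac{X - 6}{K + \left(6 + 3\right)} = \frac{-6 + X}{K + 9} = \frac{-6 + X}{9 + K}$)
$- 150 U{\left(-3,3 \right)} + 120 = - 150 \frac{-6 - 3}{9 + 3} + 120 = - 150 \cdot \frac{1}{12} \left(-9\right) + 120 = \left(-150\right) \left(- \frac{3}{4}\right) + 120 = \frac{225}{2} + 120 = \frac{465}{2}$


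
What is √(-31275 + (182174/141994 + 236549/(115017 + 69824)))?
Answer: I*√5385652710071944628964435/13123156477 ≈ 176.84*I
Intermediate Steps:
√(-31275 + (182174/141994 + 236549/(115017 + 69824))) = √(-31275 + (182174*(1/141994) + 236549/184841)) = √(-31275 + (91087/70997 + 236549*(1/184841))) = √(-31275 + (91087/70997 + 236549/184841)) = √(-31275 + 33630881520/13123156477) = √(-410393087936655/13123156477) = I*√5385652710071944628964435/13123156477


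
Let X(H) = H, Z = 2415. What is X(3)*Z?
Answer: 7245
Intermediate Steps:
X(3)*Z = 3*2415 = 7245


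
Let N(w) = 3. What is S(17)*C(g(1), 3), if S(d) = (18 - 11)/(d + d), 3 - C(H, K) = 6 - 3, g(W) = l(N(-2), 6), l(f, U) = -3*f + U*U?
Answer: 0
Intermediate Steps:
l(f, U) = U² - 3*f (l(f, U) = -3*f + U² = U² - 3*f)
g(W) = 27 (g(W) = 6² - 3*3 = 36 - 9 = 27)
C(H, K) = 0 (C(H, K) = 3 - (6 - 3) = 3 - 1*3 = 3 - 3 = 0)
S(d) = 7/(2*d) (S(d) = 7/((2*d)) = 7*(1/(2*d)) = 7/(2*d))
S(17)*C(g(1), 3) = ((7/2)/17)*0 = ((7/2)*(1/17))*0 = (7/34)*0 = 0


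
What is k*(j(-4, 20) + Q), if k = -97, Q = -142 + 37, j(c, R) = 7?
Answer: 9506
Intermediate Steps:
Q = -105
k*(j(-4, 20) + Q) = -97*(7 - 105) = -97*(-98) = 9506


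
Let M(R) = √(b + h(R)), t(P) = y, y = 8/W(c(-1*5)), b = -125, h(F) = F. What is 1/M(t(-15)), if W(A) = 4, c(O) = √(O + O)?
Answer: -I*√123/123 ≈ -0.090167*I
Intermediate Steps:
c(O) = √2*√O (c(O) = √(2*O) = √2*√O)
y = 2 (y = 8/4 = 8*(¼) = 2)
t(P) = 2
M(R) = √(-125 + R)
1/M(t(-15)) = 1/(√(-125 + 2)) = 1/(√(-123)) = 1/(I*√123) = -I*√123/123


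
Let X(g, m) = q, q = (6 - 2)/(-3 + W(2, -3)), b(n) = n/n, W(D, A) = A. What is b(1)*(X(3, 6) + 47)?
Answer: 139/3 ≈ 46.333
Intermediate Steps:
b(n) = 1
q = -2/3 (q = (6 - 2)/(-3 - 3) = 4/(-6) = 4*(-1/6) = -2/3 ≈ -0.66667)
X(g, m) = -2/3
b(1)*(X(3, 6) + 47) = 1*(-2/3 + 47) = 1*(139/3) = 139/3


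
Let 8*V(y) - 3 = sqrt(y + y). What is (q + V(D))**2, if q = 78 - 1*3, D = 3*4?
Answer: 363633/64 + 603*sqrt(6)/16 ≈ 5774.1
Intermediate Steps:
D = 12
V(y) = 3/8 + sqrt(2)*sqrt(y)/8 (V(y) = 3/8 + sqrt(y + y)/8 = 3/8 + sqrt(2*y)/8 = 3/8 + (sqrt(2)*sqrt(y))/8 = 3/8 + sqrt(2)*sqrt(y)/8)
q = 75 (q = 78 - 3 = 75)
(q + V(D))**2 = (75 + (3/8 + sqrt(2)*sqrt(12)/8))**2 = (75 + (3/8 + sqrt(2)*(2*sqrt(3))/8))**2 = (75 + (3/8 + sqrt(6)/4))**2 = (603/8 + sqrt(6)/4)**2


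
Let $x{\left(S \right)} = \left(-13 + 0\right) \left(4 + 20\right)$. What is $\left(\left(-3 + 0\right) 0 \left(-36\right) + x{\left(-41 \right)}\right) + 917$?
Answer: $605$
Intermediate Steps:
$x{\left(S \right)} = -312$ ($x{\left(S \right)} = \left(-13\right) 24 = -312$)
$\left(\left(-3 + 0\right) 0 \left(-36\right) + x{\left(-41 \right)}\right) + 917 = \left(\left(-3 + 0\right) 0 \left(-36\right) - 312\right) + 917 = \left(\left(-3\right) 0 \left(-36\right) - 312\right) + 917 = \left(0 \left(-36\right) - 312\right) + 917 = \left(0 - 312\right) + 917 = -312 + 917 = 605$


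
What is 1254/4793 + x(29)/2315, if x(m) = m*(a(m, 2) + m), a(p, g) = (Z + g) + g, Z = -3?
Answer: 1414584/2219159 ≈ 0.63744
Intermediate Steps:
a(p, g) = -3 + 2*g (a(p, g) = (-3 + g) + g = -3 + 2*g)
x(m) = m*(1 + m) (x(m) = m*((-3 + 2*2) + m) = m*((-3 + 4) + m) = m*(1 + m))
1254/4793 + x(29)/2315 = 1254/4793 + (29*(1 + 29))/2315 = 1254*(1/4793) + (29*30)*(1/2315) = 1254/4793 + 870*(1/2315) = 1254/4793 + 174/463 = 1414584/2219159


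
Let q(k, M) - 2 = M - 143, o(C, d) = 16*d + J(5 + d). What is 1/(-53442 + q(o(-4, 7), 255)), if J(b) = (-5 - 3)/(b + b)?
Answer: -1/53328 ≈ -1.8752e-5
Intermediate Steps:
J(b) = -4/b (J(b) = -8*1/(2*b) = -4/b)
o(C, d) = -4/(5 + d) + 16*d (o(C, d) = 16*d - 4/(5 + d) = -4/(5 + d) + 16*d)
q(k, M) = -141 + M (q(k, M) = 2 + (M - 143) = 2 + (-143 + M) = -141 + M)
1/(-53442 + q(o(-4, 7), 255)) = 1/(-53442 + (-141 + 255)) = 1/(-53442 + 114) = 1/(-53328) = -1/53328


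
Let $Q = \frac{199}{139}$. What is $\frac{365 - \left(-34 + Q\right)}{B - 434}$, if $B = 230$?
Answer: $- \frac{27631}{14178} \approx -1.9489$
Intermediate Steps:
$Q = \frac{199}{139}$ ($Q = 199 \cdot \frac{1}{139} = \frac{199}{139} \approx 1.4317$)
$\frac{365 - \left(-34 + Q\right)}{B - 434} = \frac{365 + \left(34 - \frac{199}{139}\right)}{230 - 434} = \frac{365 + \left(34 - \frac{199}{139}\right)}{-204} = \left(365 + \frac{4527}{139}\right) \left(- \frac{1}{204}\right) = \frac{55262}{139} \left(- \frac{1}{204}\right) = - \frac{27631}{14178}$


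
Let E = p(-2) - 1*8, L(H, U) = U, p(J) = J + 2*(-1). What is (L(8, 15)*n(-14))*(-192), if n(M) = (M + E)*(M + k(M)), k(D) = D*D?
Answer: 13628160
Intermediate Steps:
p(J) = -2 + J (p(J) = J - 2 = -2 + J)
k(D) = D²
E = -12 (E = (-2 - 2) - 1*8 = -4 - 8 = -12)
n(M) = (-12 + M)*(M + M²) (n(M) = (M - 12)*(M + M²) = (-12 + M)*(M + M²))
(L(8, 15)*n(-14))*(-192) = (15*(-14*(-12 + (-14)² - 11*(-14))))*(-192) = (15*(-14*(-12 + 196 + 154)))*(-192) = (15*(-14*338))*(-192) = (15*(-4732))*(-192) = -70980*(-192) = 13628160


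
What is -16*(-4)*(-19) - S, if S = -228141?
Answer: 226925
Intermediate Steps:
-16*(-4)*(-19) - S = -16*(-4)*(-19) - 1*(-228141) = 64*(-19) + 228141 = -1216 + 228141 = 226925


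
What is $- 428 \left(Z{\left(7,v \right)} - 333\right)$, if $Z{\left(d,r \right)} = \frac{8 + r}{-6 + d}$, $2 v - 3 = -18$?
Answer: $142310$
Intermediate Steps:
$v = - \frac{15}{2}$ ($v = \frac{3}{2} + \frac{1}{2} \left(-18\right) = \frac{3}{2} - 9 = - \frac{15}{2} \approx -7.5$)
$Z{\left(d,r \right)} = \frac{8 + r}{-6 + d}$
$- 428 \left(Z{\left(7,v \right)} - 333\right) = - 428 \left(\frac{8 - \frac{15}{2}}{-6 + 7} - 333\right) = - 428 \left(1^{-1} \cdot \frac{1}{2} - 333\right) = - 428 \left(1 \cdot \frac{1}{2} - 333\right) = - 428 \left(\frac{1}{2} - 333\right) = \left(-428\right) \left(- \frac{665}{2}\right) = 142310$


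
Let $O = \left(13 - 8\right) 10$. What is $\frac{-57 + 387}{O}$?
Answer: $\frac{33}{5} \approx 6.6$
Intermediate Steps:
$O = 50$ ($O = 5 \cdot 10 = 50$)
$\frac{-57 + 387}{O} = \frac{-57 + 387}{50} = 330 \cdot \frac{1}{50} = \frac{33}{5}$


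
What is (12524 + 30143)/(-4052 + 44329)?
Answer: 42667/40277 ≈ 1.0593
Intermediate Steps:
(12524 + 30143)/(-4052 + 44329) = 42667/40277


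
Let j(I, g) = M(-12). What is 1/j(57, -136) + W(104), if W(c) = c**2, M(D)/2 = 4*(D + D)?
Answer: 2076671/192 ≈ 10816.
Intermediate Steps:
M(D) = 16*D (M(D) = 2*(4*(D + D)) = 2*(4*(2*D)) = 2*(8*D) = 16*D)
j(I, g) = -192 (j(I, g) = 16*(-12) = -192)
1/j(57, -136) + W(104) = 1/(-192) + 104**2 = -1/192 + 10816 = 2076671/192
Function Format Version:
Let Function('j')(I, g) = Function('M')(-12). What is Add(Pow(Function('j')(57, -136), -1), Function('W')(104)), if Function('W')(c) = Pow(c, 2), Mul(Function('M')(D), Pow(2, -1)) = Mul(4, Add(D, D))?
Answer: Rational(2076671, 192) ≈ 10816.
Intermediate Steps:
Function('M')(D) = Mul(16, D) (Function('M')(D) = Mul(2, Mul(4, Add(D, D))) = Mul(2, Mul(4, Mul(2, D))) = Mul(2, Mul(8, D)) = Mul(16, D))
Function('j')(I, g) = -192 (Function('j')(I, g) = Mul(16, -12) = -192)
Add(Pow(Function('j')(57, -136), -1), Function('W')(104)) = Add(Pow(-192, -1), Pow(104, 2)) = Add(Rational(-1, 192), 10816) = Rational(2076671, 192)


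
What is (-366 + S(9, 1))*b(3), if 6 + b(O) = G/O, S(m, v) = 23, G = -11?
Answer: 9947/3 ≈ 3315.7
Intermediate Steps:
b(O) = -6 - 11/O
(-366 + S(9, 1))*b(3) = (-366 + 23)*(-6 - 11/3) = -343*(-6 - 11*⅓) = -343*(-6 - 11/3) = -343*(-29/3) = 9947/3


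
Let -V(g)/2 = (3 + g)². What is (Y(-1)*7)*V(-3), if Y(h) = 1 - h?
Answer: 0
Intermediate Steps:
V(g) = -2*(3 + g)²
(Y(-1)*7)*V(-3) = ((1 - 1*(-1))*7)*(-2*(3 - 3)²) = ((1 + 1)*7)*(-2*0²) = (2*7)*(-2*0) = 14*0 = 0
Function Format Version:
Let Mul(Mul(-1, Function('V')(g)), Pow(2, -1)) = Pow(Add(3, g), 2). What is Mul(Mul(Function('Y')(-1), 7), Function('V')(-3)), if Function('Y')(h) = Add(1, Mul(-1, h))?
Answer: 0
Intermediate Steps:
Function('V')(g) = Mul(-2, Pow(Add(3, g), 2))
Mul(Mul(Function('Y')(-1), 7), Function('V')(-3)) = Mul(Mul(Add(1, Mul(-1, -1)), 7), Mul(-2, Pow(Add(3, -3), 2))) = Mul(Mul(Add(1, 1), 7), Mul(-2, Pow(0, 2))) = Mul(Mul(2, 7), Mul(-2, 0)) = Mul(14, 0) = 0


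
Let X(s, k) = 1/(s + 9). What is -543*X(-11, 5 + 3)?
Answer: 543/2 ≈ 271.50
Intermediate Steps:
X(s, k) = 1/(9 + s)
-543*X(-11, 5 + 3) = -543/(9 - 11) = -543/(-2) = -543*(-½) = 543/2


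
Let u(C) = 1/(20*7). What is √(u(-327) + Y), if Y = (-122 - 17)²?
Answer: 3*√10519215/70 ≈ 139.00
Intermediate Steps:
Y = 19321 (Y = (-139)² = 19321)
u(C) = 1/140
√(u(-327) + Y) = √(1/140 + 19321) = √(2704941/140) = 3*√10519215/70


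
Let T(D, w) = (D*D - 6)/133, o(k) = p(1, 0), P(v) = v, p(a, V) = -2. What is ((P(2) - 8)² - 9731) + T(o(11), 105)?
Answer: -1289437/133 ≈ -9695.0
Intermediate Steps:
o(k) = -2
T(D, w) = -6/133 + D²/133 (T(D, w) = (D² - 6)*(1/133) = (-6 + D²)*(1/133) = -6/133 + D²/133)
((P(2) - 8)² - 9731) + T(o(11), 105) = ((2 - 8)² - 9731) + (-6/133 + (1/133)*(-2)²) = ((-6)² - 9731) + (-6/133 + (1/133)*4) = (36 - 9731) + (-6/133 + 4/133) = -9695 - 2/133 = -1289437/133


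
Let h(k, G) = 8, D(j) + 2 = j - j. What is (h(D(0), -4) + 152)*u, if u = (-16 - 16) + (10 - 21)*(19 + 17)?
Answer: -68480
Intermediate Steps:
D(j) = -2 (D(j) = -2 + (j - j) = -2 + 0 = -2)
u = -428 (u = -32 - 11*36 = -32 - 396 = -428)
(h(D(0), -4) + 152)*u = (8 + 152)*(-428) = 160*(-428) = -68480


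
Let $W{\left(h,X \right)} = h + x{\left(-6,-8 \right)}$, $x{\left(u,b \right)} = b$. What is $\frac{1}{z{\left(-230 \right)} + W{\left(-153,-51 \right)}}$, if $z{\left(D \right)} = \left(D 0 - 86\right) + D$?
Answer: $- \frac{1}{477} \approx -0.0020964$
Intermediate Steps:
$W{\left(h,X \right)} = -8 + h$ ($W{\left(h,X \right)} = h - 8 = -8 + h$)
$z{\left(D \right)} = -86 + D$ ($z{\left(D \right)} = \left(0 - 86\right) + D = -86 + D$)
$\frac{1}{z{\left(-230 \right)} + W{\left(-153,-51 \right)}} = \frac{1}{\left(-86 - 230\right) - 161} = \frac{1}{-316 - 161} = \frac{1}{-477} = - \frac{1}{477}$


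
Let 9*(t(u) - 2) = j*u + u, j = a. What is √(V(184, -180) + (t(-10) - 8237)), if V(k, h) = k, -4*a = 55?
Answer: I*√289326/6 ≈ 89.648*I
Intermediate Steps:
a = -55/4 (a = -¼*55 = -55/4 ≈ -13.750)
j = -55/4 ≈ -13.750
t(u) = 2 - 17*u/12 (t(u) = 2 + (-55*u/4 + u)/9 = 2 + (-51*u/4)/9 = 2 - 17*u/12)
√(V(184, -180) + (t(-10) - 8237)) = √(184 + ((2 - 17/12*(-10)) - 8237)) = √(184 + ((2 + 85/6) - 8237)) = √(184 + (97/6 - 8237)) = √(184 - 49325/6) = √(-48221/6) = I*√289326/6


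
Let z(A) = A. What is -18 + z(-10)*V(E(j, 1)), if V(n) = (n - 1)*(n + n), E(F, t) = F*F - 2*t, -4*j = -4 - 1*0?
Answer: -58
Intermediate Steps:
j = 1 (j = -(-4 - 1*0)/4 = -(-4 + 0)/4 = -¼*(-4) = 1)
E(F, t) = F² - 2*t
V(n) = 2*n*(-1 + n) (V(n) = (-1 + n)*(2*n) = 2*n*(-1 + n))
-18 + z(-10)*V(E(j, 1)) = -18 - 20*(1² - 2*1)*(-1 + (1² - 2*1)) = -18 - 20*(1 - 2)*(-1 + (1 - 2)) = -18 - 20*(-1)*(-1 - 1) = -18 - 20*(-1)*(-2) = -18 - 10*4 = -18 - 40 = -58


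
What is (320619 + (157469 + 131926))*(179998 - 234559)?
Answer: -33282973854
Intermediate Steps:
(320619 + (157469 + 131926))*(179998 - 234559) = (320619 + 289395)*(-54561) = 610014*(-54561) = -33282973854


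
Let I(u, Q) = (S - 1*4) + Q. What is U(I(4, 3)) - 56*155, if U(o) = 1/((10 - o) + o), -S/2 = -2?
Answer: -86799/10 ≈ -8679.9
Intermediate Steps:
S = 4 (S = -2*(-2) = 4)
I(u, Q) = Q (I(u, Q) = (4 - 1*4) + Q = (4 - 4) + Q = 0 + Q = Q)
U(o) = ⅒ (U(o) = 1/10 = ⅒)
U(I(4, 3)) - 56*155 = ⅒ - 56*155 = ⅒ - 8680 = -86799/10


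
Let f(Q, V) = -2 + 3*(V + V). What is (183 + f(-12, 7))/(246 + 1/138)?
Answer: 30774/33949 ≈ 0.90648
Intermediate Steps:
f(Q, V) = -2 + 6*V (f(Q, V) = -2 + 3*(2*V) = -2 + 6*V)
(183 + f(-12, 7))/(246 + 1/138) = (183 + (-2 + 6*7))/(246 + 1/138) = (183 + (-2 + 42))/(246 + 1/138) = (183 + 40)/(33949/138) = 223*(138/33949) = 30774/33949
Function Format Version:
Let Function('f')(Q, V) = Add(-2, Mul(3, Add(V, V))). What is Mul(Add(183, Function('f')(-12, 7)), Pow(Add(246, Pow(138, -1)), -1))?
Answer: Rational(30774, 33949) ≈ 0.90648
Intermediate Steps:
Function('f')(Q, V) = Add(-2, Mul(6, V)) (Function('f')(Q, V) = Add(-2, Mul(3, Mul(2, V))) = Add(-2, Mul(6, V)))
Mul(Add(183, Function('f')(-12, 7)), Pow(Add(246, Pow(138, -1)), -1)) = Mul(Add(183, Add(-2, Mul(6, 7))), Pow(Add(246, Pow(138, -1)), -1)) = Mul(Add(183, Add(-2, 42)), Pow(Add(246, Rational(1, 138)), -1)) = Mul(Add(183, 40), Pow(Rational(33949, 138), -1)) = Mul(223, Rational(138, 33949)) = Rational(30774, 33949)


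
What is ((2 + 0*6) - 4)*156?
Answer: -312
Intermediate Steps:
((2 + 0*6) - 4)*156 = ((2 + 0) - 4)*156 = (2 - 4)*156 = -2*156 = -312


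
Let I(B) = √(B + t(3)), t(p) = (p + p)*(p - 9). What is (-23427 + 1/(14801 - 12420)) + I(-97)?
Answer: -55779686/2381 + I*√133 ≈ -23427.0 + 11.533*I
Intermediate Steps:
t(p) = 2*p*(-9 + p) (t(p) = (2*p)*(-9 + p) = 2*p*(-9 + p))
I(B) = √(-36 + B) (I(B) = √(B + 2*3*(-9 + 3)) = √(B + 2*3*(-6)) = √(B - 36) = √(-36 + B))
(-23427 + 1/(14801 - 12420)) + I(-97) = (-23427 + 1/(14801 - 12420)) + √(-36 - 97) = (-23427 + 1/2381) + √(-133) = (-23427 + 1/2381) + I*√133 = -55779686/2381 + I*√133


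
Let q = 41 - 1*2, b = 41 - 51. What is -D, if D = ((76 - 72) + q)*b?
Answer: 430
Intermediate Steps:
b = -10
q = 39 (q = 41 - 2 = 39)
D = -430 (D = ((76 - 72) + 39)*(-10) = (4 + 39)*(-10) = 43*(-10) = -430)
-D = -1*(-430) = 430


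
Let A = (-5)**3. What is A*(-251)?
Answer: 31375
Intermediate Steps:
A = -125
A*(-251) = -125*(-251) = 31375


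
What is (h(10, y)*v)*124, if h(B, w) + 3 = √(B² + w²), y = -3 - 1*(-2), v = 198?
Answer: -73656 + 24552*√101 ≈ 1.7309e+5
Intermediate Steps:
y = -1 (y = -3 + 2 = -1)
h(B, w) = -3 + √(B² + w²)
(h(10, y)*v)*124 = ((-3 + √(10² + (-1)²))*198)*124 = ((-3 + √(100 + 1))*198)*124 = ((-3 + √101)*198)*124 = (-594 + 198*√101)*124 = -73656 + 24552*√101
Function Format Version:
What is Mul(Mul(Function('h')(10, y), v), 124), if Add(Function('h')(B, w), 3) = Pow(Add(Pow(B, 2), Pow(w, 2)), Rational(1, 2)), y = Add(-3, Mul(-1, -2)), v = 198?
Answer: Add(-73656, Mul(24552, Pow(101, Rational(1, 2)))) ≈ 1.7309e+5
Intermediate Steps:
y = -1 (y = Add(-3, 2) = -1)
Function('h')(B, w) = Add(-3, Pow(Add(Pow(B, 2), Pow(w, 2)), Rational(1, 2)))
Mul(Mul(Function('h')(10, y), v), 124) = Mul(Mul(Add(-3, Pow(Add(Pow(10, 2), Pow(-1, 2)), Rational(1, 2))), 198), 124) = Mul(Mul(Add(-3, Pow(Add(100, 1), Rational(1, 2))), 198), 124) = Mul(Mul(Add(-3, Pow(101, Rational(1, 2))), 198), 124) = Mul(Add(-594, Mul(198, Pow(101, Rational(1, 2)))), 124) = Add(-73656, Mul(24552, Pow(101, Rational(1, 2))))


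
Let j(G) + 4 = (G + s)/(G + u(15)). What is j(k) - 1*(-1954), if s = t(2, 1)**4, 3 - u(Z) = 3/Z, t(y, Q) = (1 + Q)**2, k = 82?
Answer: 414245/212 ≈ 1954.0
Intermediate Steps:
u(Z) = 3 - 3/Z
s = 256 (s = ((1 + 1)**2)**4 = (2**2)**4 = 4**4 = 256)
j(G) = -4 + (256 + G)/(14/5 + G) (j(G) = -4 + (G + 256)/(G + (3 - 3/15)) = -4 + (256 + G)/(G + (3 - 3*1/15)) = -4 + (256 + G)/(G + (3 - 1/5)) = -4 + (256 + G)/(G + 14/5) = -4 + (256 + G)/(14/5 + G))
j(k) - 1*(-1954) = 3*(408 - 5*82)/(14 + 5*82) - 1*(-1954) = 3*(408 - 410)/(14 + 410) + 1954 = 3*(-2)/424 + 1954 = 3*(1/424)*(-2) + 1954 = -3/212 + 1954 = 414245/212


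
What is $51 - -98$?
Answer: $149$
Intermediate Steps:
$51 - -98 = 51 + 98 = 149$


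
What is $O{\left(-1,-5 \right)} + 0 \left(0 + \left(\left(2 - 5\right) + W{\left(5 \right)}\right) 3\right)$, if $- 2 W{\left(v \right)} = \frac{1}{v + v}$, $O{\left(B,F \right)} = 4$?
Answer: $4$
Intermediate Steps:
$W{\left(v \right)} = - \frac{1}{4 v}$ ($W{\left(v \right)} = - \frac{1}{2 \left(v + v\right)} = - \frac{1}{2 \cdot 2 v} = - \frac{\frac{1}{2} \frac{1}{v}}{2} = - \frac{1}{4 v}$)
$O{\left(-1,-5 \right)} + 0 \left(0 + \left(\left(2 - 5\right) + W{\left(5 \right)}\right) 3\right) = 4 + 0 \left(0 + \left(\left(2 - 5\right) - \frac{1}{4 \cdot 5}\right) 3\right) = 4 + 0 \left(0 + \left(-3 - \frac{1}{20}\right) 3\right) = 4 + 0 \left(0 - \frac{183}{20}\right) = 4 + 0 \left(- \frac{183}{20}\right) = 4 + 0 = 4$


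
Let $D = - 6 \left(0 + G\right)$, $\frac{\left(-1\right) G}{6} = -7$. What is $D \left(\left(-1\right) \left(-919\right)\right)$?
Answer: $-231588$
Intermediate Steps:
$G = 42$ ($G = \left(-6\right) \left(-7\right) = 42$)
$D = -252$ ($D = - 6 \left(0 + 42\right) = \left(-6\right) 42 = -252$)
$D \left(\left(-1\right) \left(-919\right)\right) = - 252 \left(\left(-1\right) \left(-919\right)\right) = \left(-252\right) 919 = -231588$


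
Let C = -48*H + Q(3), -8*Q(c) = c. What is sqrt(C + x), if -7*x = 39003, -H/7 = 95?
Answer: 5*sqrt(826266)/28 ≈ 162.32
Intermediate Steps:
H = -665 (H = -7*95 = -665)
Q(c) = -c/8
C = 255357/8 (C = -48*(-665) - 1/8*3 = 31920 - 3/8 = 255357/8 ≈ 31920.)
x = -39003/7 (x = -1/7*39003 = -39003/7 ≈ -5571.9)
sqrt(C + x) = sqrt(255357/8 - 39003/7) = sqrt(1475475/56) = 5*sqrt(826266)/28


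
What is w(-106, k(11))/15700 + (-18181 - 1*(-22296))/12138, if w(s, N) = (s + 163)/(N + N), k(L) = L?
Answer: 711006433/2096232600 ≈ 0.33918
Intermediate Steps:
w(s, N) = (163 + s)/(2*N) (w(s, N) = (163 + s)/((2*N)) = (163 + s)*(1/(2*N)) = (163 + s)/(2*N))
w(-106, k(11))/15700 + (-18181 - 1*(-22296))/12138 = ((½)*(163 - 106)/11)/15700 + (-18181 - 1*(-22296))/12138 = ((½)*(1/11)*57)*(1/15700) + (-18181 + 22296)*(1/12138) = (57/22)*(1/15700) + 4115*(1/12138) = 57/345400 + 4115/12138 = 711006433/2096232600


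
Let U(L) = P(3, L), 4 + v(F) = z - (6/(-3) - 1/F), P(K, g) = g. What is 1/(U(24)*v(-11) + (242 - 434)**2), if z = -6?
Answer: 11/403368 ≈ 2.7270e-5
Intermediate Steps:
v(F) = -8 + 1/F (v(F) = -4 + (-6 - (6/(-3) - 1/F)) = -4 + (-6 - (6*(-1/3) - 1/F)) = -4 + (-6 - (-2 - 1/F)) = -4 + (-6 + (2 + 1/F)) = -4 + (-4 + 1/F) = -8 + 1/F)
U(L) = L
1/(U(24)*v(-11) + (242 - 434)**2) = 1/(24*(-8 + 1/(-11)) + (242 - 434)**2) = 1/(24*(-8 - 1/11) + (-192)**2) = 1/(24*(-89/11) + 36864) = 1/(-2136/11 + 36864) = 1/(403368/11) = 11/403368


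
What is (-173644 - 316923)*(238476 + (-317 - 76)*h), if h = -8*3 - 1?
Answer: -121808276667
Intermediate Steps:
h = -25 (h = -24 - 1 = -25)
(-173644 - 316923)*(238476 + (-317 - 76)*h) = (-173644 - 316923)*(238476 + (-317 - 76)*(-25)) = -490567*(238476 - 393*(-25)) = -490567*(238476 + 9825) = -490567*248301 = -121808276667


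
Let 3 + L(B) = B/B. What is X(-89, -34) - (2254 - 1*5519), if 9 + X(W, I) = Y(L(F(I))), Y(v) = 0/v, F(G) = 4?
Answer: 3256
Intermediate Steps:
L(B) = -2 (L(B) = -3 + B/B = -3 + 1 = -2)
Y(v) = 0
X(W, I) = -9 (X(W, I) = -9 + 0 = -9)
X(-89, -34) - (2254 - 1*5519) = -9 - (2254 - 1*5519) = -9 - (2254 - 5519) = -9 - 1*(-3265) = -9 + 3265 = 3256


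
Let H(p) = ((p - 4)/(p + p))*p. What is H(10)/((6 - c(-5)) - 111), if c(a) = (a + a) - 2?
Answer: -1/31 ≈ -0.032258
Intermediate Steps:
c(a) = -2 + 2*a (c(a) = 2*a - 2 = -2 + 2*a)
H(p) = -2 + p/2 (H(p) = ((-4 + p)/((2*p)))*p = ((-4 + p)*(1/(2*p)))*p = ((-4 + p)/(2*p))*p = -2 + p/2)
H(10)/((6 - c(-5)) - 111) = (-2 + (1/2)*10)/((6 - (-2 + 2*(-5))) - 111) = (-2 + 5)/((6 - (-2 - 10)) - 111) = 3/((6 - 1*(-12)) - 111) = 3/((6 + 12) - 111) = 3/(18 - 111) = 3/(-93) = 3*(-1/93) = -1/31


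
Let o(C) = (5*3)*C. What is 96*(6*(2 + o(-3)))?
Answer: -24768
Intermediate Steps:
o(C) = 15*C
96*(6*(2 + o(-3))) = 96*(6*(2 + 15*(-3))) = 96*(6*(2 - 45)) = 96*(6*(-43)) = 96*(-258) = -24768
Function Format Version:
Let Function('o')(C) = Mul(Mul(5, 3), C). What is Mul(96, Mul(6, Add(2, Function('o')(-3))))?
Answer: -24768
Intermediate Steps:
Function('o')(C) = Mul(15, C)
Mul(96, Mul(6, Add(2, Function('o')(-3)))) = Mul(96, Mul(6, Add(2, Mul(15, -3)))) = Mul(96, Mul(6, Add(2, -45))) = Mul(96, Mul(6, -43)) = Mul(96, -258) = -24768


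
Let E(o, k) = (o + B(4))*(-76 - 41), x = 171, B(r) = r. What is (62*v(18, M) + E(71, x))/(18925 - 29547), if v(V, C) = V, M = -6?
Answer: 7659/10622 ≈ 0.72105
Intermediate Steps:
E(o, k) = -468 - 117*o (E(o, k) = (o + 4)*(-76 - 41) = (4 + o)*(-117) = -468 - 117*o)
(62*v(18, M) + E(71, x))/(18925 - 29547) = (62*18 + (-468 - 117*71))/(18925 - 29547) = (1116 + (-468 - 8307))/(-10622) = (1116 - 8775)*(-1/10622) = -7659*(-1/10622) = 7659/10622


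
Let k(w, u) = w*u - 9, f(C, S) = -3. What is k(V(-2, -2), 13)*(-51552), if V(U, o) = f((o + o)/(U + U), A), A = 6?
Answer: 2474496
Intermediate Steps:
V(U, o) = -3
k(w, u) = -9 + u*w (k(w, u) = u*w - 9 = -9 + u*w)
k(V(-2, -2), 13)*(-51552) = (-9 + 13*(-3))*(-51552) = (-9 - 39)*(-51552) = -48*(-51552) = 2474496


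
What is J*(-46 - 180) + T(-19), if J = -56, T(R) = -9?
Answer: 12647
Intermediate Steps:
J*(-46 - 180) + T(-19) = -56*(-46 - 180) - 9 = -56*(-226) - 9 = 12656 - 9 = 12647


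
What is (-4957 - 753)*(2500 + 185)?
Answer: -15331350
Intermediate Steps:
(-4957 - 753)*(2500 + 185) = -5710*2685 = -15331350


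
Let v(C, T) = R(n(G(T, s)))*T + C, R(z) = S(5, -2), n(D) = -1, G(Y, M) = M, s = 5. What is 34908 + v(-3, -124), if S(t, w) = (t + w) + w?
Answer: 34781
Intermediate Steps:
S(t, w) = t + 2*w
R(z) = 1 (R(z) = 5 + 2*(-2) = 5 - 4 = 1)
v(C, T) = C + T (v(C, T) = 1*T + C = T + C = C + T)
34908 + v(-3, -124) = 34908 + (-3 - 124) = 34908 - 127 = 34781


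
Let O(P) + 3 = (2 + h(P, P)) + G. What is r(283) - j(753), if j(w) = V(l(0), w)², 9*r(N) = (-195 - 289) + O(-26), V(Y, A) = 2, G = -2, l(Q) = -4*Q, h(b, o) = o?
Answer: -61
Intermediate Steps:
O(P) = -3 + P (O(P) = -3 + ((2 + P) - 2) = -3 + P)
r(N) = -57 (r(N) = ((-195 - 289) + (-3 - 26))/9 = (-484 - 29)/9 = (⅑)*(-513) = -57)
j(w) = 4 (j(w) = 2² = 4)
r(283) - j(753) = -57 - 1*4 = -57 - 4 = -61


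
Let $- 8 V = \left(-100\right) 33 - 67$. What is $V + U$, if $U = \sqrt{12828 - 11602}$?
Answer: $\frac{3367}{8} + \sqrt{1226} \approx 455.89$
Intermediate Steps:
$U = \sqrt{1226} \approx 35.014$
$V = \frac{3367}{8}$ ($V = - \frac{\left(-100\right) 33 - 67}{8} = - \frac{-3300 - 67}{8} = \left(- \frac{1}{8}\right) \left(-3367\right) = \frac{3367}{8} \approx 420.88$)
$V + U = \frac{3367}{8} + \sqrt{1226}$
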